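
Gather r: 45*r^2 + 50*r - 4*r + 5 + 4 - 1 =45*r^2 + 46*r + 8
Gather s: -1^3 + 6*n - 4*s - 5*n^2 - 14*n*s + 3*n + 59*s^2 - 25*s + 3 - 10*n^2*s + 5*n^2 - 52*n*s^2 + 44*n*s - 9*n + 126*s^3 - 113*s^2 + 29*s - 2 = 126*s^3 + s^2*(-52*n - 54) + s*(-10*n^2 + 30*n)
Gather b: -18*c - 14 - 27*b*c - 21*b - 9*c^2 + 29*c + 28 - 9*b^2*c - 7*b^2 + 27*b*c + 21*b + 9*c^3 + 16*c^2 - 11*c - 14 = b^2*(-9*c - 7) + 9*c^3 + 7*c^2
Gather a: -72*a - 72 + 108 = 36 - 72*a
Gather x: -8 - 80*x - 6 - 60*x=-140*x - 14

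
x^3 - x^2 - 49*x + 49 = (x - 7)*(x - 1)*(x + 7)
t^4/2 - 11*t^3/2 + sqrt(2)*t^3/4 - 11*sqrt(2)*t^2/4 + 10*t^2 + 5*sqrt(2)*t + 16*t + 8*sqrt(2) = (t/2 + 1/2)*(t - 8)*(t - 4)*(t + sqrt(2)/2)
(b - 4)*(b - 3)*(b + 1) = b^3 - 6*b^2 + 5*b + 12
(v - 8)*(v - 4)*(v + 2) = v^3 - 10*v^2 + 8*v + 64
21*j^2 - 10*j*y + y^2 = (-7*j + y)*(-3*j + y)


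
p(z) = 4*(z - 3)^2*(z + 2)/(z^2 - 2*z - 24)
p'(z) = 4*(2 - 2*z)*(z - 3)^2*(z + 2)/(z^2 - 2*z - 24)^2 + 4*(z - 3)^2/(z^2 - 2*z - 24) + 4*(z + 2)*(2*z - 6)/(z^2 - 2*z - 24)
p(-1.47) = -2.24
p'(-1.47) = -2.64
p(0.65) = -2.35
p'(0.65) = 1.18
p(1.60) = -1.15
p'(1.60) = 1.26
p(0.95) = -1.98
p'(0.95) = 1.27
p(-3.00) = 16.00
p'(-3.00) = -35.56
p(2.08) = -0.58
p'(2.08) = 1.07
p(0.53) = -2.49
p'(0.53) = 1.13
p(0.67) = -2.33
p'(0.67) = 1.19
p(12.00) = 47.25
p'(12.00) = 3.05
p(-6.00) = -54.00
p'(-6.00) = -6.00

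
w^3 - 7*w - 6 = (w - 3)*(w + 1)*(w + 2)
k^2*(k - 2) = k^3 - 2*k^2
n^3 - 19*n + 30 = (n - 3)*(n - 2)*(n + 5)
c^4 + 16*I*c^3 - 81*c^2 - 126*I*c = c*(c + 3*I)*(c + 6*I)*(c + 7*I)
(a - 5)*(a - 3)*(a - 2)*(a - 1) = a^4 - 11*a^3 + 41*a^2 - 61*a + 30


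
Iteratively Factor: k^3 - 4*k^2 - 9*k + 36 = (k + 3)*(k^2 - 7*k + 12) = (k - 3)*(k + 3)*(k - 4)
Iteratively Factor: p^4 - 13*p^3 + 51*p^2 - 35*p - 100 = (p - 5)*(p^3 - 8*p^2 + 11*p + 20) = (p - 5)*(p + 1)*(p^2 - 9*p + 20) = (p - 5)*(p - 4)*(p + 1)*(p - 5)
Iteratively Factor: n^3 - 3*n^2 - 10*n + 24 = (n - 4)*(n^2 + n - 6) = (n - 4)*(n - 2)*(n + 3)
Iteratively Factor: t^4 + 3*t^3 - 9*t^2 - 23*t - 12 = (t + 4)*(t^3 - t^2 - 5*t - 3) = (t + 1)*(t + 4)*(t^2 - 2*t - 3) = (t + 1)^2*(t + 4)*(t - 3)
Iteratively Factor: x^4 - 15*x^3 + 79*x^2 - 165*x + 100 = (x - 5)*(x^3 - 10*x^2 + 29*x - 20) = (x - 5)*(x - 4)*(x^2 - 6*x + 5) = (x - 5)^2*(x - 4)*(x - 1)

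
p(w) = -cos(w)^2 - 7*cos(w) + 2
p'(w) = 2*sin(w)*cos(w) + 7*sin(w)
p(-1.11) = -1.31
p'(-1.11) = -7.07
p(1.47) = 1.29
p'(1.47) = 7.16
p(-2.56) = 7.15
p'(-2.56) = -2.93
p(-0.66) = -4.15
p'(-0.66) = -5.26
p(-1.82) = 3.67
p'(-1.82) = -6.31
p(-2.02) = 4.85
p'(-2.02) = -5.52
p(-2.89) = 7.84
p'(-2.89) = -1.26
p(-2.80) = 7.71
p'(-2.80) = -1.71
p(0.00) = -6.00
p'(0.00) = 0.00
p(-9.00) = 7.55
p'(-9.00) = -2.13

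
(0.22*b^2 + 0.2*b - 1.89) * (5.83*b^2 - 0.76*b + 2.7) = 1.2826*b^4 + 0.9988*b^3 - 10.5767*b^2 + 1.9764*b - 5.103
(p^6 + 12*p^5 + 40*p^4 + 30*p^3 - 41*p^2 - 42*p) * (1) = p^6 + 12*p^5 + 40*p^4 + 30*p^3 - 41*p^2 - 42*p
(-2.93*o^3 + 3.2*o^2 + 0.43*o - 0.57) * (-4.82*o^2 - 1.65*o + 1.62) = 14.1226*o^5 - 10.5895*o^4 - 12.0992*o^3 + 7.2219*o^2 + 1.6371*o - 0.9234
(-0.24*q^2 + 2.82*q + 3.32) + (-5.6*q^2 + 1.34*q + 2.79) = -5.84*q^2 + 4.16*q + 6.11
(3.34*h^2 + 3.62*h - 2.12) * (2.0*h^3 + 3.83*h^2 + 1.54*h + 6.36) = 6.68*h^5 + 20.0322*h^4 + 14.7682*h^3 + 18.6976*h^2 + 19.7584*h - 13.4832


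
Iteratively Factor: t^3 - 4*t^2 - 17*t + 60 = (t - 5)*(t^2 + t - 12) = (t - 5)*(t + 4)*(t - 3)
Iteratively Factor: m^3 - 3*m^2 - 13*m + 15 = (m + 3)*(m^2 - 6*m + 5) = (m - 1)*(m + 3)*(m - 5)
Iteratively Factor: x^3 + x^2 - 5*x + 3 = (x + 3)*(x^2 - 2*x + 1) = (x - 1)*(x + 3)*(x - 1)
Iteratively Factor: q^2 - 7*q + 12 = (q - 3)*(q - 4)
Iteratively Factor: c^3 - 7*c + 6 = (c + 3)*(c^2 - 3*c + 2) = (c - 2)*(c + 3)*(c - 1)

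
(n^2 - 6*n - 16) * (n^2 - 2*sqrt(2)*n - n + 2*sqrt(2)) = n^4 - 7*n^3 - 2*sqrt(2)*n^3 - 10*n^2 + 14*sqrt(2)*n^2 + 16*n + 20*sqrt(2)*n - 32*sqrt(2)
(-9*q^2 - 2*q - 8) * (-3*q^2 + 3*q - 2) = 27*q^4 - 21*q^3 + 36*q^2 - 20*q + 16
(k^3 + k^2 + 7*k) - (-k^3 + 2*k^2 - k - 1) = 2*k^3 - k^2 + 8*k + 1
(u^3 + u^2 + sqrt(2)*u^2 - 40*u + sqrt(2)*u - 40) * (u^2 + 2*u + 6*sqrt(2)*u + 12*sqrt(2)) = u^5 + 3*u^4 + 7*sqrt(2)*u^4 - 26*u^3 + 21*sqrt(2)*u^3 - 226*sqrt(2)*u^2 - 84*u^2 - 720*sqrt(2)*u - 56*u - 480*sqrt(2)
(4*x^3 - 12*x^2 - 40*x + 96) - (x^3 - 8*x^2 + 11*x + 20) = 3*x^3 - 4*x^2 - 51*x + 76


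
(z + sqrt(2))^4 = z^4 + 4*sqrt(2)*z^3 + 12*z^2 + 8*sqrt(2)*z + 4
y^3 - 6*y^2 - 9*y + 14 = (y - 7)*(y - 1)*(y + 2)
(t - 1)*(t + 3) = t^2 + 2*t - 3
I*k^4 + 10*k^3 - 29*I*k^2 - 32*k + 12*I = (k - 6*I)*(k - 2*I)*(k - I)*(I*k + 1)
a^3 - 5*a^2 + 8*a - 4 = (a - 2)^2*(a - 1)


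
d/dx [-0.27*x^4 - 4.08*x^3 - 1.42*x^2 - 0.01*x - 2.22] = -1.08*x^3 - 12.24*x^2 - 2.84*x - 0.01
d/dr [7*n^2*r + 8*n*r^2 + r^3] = 7*n^2 + 16*n*r + 3*r^2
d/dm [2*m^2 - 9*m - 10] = 4*m - 9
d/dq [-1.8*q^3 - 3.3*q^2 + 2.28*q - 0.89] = -5.4*q^2 - 6.6*q + 2.28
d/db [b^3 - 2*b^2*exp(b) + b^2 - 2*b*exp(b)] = -2*b^2*exp(b) + 3*b^2 - 6*b*exp(b) + 2*b - 2*exp(b)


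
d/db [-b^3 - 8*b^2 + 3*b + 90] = -3*b^2 - 16*b + 3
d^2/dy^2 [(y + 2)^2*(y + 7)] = 6*y + 22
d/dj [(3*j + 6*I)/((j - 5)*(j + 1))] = 3*(-j^2 - 4*I*j - 5 + 8*I)/(j^4 - 8*j^3 + 6*j^2 + 40*j + 25)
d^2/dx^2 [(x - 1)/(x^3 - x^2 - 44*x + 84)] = 2*((x - 1)*(-3*x^2 + 2*x + 44)^2 + (-3*x^2 + 2*x - (x - 1)*(3*x - 1) + 44)*(x^3 - x^2 - 44*x + 84))/(x^3 - x^2 - 44*x + 84)^3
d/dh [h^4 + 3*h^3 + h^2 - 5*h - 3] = 4*h^3 + 9*h^2 + 2*h - 5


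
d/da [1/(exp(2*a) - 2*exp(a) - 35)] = 2*(1 - exp(a))*exp(a)/(-exp(2*a) + 2*exp(a) + 35)^2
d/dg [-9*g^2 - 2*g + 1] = -18*g - 2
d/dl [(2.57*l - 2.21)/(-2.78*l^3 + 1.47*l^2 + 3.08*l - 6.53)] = (14.2892*l^3 - 22.2093*l^2 + 6.4974*l - 9.9753)/(7.7284*l^6 - 8.1732*l^5 - 14.9639*l^4 + 45.362*l^3 - 9.7118*l^2 - 40.2248*l + 42.6409)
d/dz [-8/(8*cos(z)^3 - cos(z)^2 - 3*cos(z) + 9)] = 8*(-24*cos(z)^2 + 2*cos(z) + 3)*sin(z)/(8*cos(z)^3 - cos(z)^2 - 3*cos(z) + 9)^2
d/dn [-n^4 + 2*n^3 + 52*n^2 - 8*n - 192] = -4*n^3 + 6*n^2 + 104*n - 8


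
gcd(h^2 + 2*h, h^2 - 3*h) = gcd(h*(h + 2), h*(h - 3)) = h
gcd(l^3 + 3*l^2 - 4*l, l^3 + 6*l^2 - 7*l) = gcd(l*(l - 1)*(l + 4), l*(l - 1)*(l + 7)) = l^2 - l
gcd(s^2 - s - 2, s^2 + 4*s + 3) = s + 1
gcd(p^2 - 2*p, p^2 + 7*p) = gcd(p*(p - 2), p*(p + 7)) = p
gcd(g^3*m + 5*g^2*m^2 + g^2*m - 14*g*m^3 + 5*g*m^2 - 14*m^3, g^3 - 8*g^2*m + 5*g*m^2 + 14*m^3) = g - 2*m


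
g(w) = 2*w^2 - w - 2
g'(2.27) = 8.08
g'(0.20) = -0.20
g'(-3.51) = -15.04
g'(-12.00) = -49.00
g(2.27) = 6.04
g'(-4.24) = -17.96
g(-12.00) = 298.00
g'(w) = 4*w - 1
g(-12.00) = 298.00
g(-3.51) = 26.15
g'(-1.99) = -8.96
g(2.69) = 9.78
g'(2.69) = 9.76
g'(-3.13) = -13.52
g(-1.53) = 4.21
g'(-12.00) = -49.00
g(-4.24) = 38.20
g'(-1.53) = -7.12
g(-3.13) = 20.72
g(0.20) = -2.12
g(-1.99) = 7.91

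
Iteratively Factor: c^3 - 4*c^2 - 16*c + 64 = (c - 4)*(c^2 - 16) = (c - 4)*(c + 4)*(c - 4)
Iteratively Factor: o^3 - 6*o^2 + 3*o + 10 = (o - 5)*(o^2 - o - 2) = (o - 5)*(o + 1)*(o - 2)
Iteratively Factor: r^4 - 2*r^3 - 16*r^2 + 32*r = (r - 4)*(r^3 + 2*r^2 - 8*r) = r*(r - 4)*(r^2 + 2*r - 8) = r*(r - 4)*(r - 2)*(r + 4)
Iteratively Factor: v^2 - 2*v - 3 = (v - 3)*(v + 1)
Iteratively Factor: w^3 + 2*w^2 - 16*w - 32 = (w - 4)*(w^2 + 6*w + 8) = (w - 4)*(w + 2)*(w + 4)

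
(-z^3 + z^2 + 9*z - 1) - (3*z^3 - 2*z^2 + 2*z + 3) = -4*z^3 + 3*z^2 + 7*z - 4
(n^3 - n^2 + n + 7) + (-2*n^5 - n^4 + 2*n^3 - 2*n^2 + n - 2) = -2*n^5 - n^4 + 3*n^3 - 3*n^2 + 2*n + 5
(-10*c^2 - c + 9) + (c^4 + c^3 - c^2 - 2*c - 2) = c^4 + c^3 - 11*c^2 - 3*c + 7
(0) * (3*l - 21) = 0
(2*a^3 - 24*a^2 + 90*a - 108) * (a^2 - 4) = 2*a^5 - 24*a^4 + 82*a^3 - 12*a^2 - 360*a + 432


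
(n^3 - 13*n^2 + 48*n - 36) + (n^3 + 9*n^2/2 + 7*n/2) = 2*n^3 - 17*n^2/2 + 103*n/2 - 36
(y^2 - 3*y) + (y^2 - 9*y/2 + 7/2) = 2*y^2 - 15*y/2 + 7/2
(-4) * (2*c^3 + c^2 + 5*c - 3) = -8*c^3 - 4*c^2 - 20*c + 12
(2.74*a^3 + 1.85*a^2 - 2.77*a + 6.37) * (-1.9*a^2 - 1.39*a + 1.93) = -5.206*a^5 - 7.3236*a^4 + 7.9797*a^3 - 4.6822*a^2 - 14.2004*a + 12.2941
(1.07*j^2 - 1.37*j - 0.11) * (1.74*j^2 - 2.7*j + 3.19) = 1.8618*j^4 - 5.2728*j^3 + 6.9209*j^2 - 4.0733*j - 0.3509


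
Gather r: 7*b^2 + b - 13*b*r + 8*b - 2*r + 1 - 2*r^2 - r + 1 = 7*b^2 + 9*b - 2*r^2 + r*(-13*b - 3) + 2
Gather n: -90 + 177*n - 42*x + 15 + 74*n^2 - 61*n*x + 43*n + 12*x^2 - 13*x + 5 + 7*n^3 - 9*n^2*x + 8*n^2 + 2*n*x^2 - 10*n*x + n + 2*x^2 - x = 7*n^3 + n^2*(82 - 9*x) + n*(2*x^2 - 71*x + 221) + 14*x^2 - 56*x - 70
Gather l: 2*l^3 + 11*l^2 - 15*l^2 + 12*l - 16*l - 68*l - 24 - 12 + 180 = 2*l^3 - 4*l^2 - 72*l + 144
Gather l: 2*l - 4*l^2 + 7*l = -4*l^2 + 9*l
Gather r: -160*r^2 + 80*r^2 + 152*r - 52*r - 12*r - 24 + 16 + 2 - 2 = -80*r^2 + 88*r - 8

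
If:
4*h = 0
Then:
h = 0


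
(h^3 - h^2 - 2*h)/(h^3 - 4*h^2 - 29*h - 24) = h*(h - 2)/(h^2 - 5*h - 24)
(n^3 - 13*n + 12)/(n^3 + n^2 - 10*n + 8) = (n - 3)/(n - 2)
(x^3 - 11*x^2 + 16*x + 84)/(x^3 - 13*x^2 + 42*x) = (x + 2)/x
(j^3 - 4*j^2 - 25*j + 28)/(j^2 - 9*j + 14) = (j^2 + 3*j - 4)/(j - 2)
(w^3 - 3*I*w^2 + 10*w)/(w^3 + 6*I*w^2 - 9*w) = (w^2 - 3*I*w + 10)/(w^2 + 6*I*w - 9)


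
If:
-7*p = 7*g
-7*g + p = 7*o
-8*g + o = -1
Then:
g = 7/64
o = -1/8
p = -7/64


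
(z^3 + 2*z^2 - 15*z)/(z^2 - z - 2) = z*(-z^2 - 2*z + 15)/(-z^2 + z + 2)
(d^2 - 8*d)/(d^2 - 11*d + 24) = d/(d - 3)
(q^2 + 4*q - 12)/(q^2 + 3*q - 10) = (q + 6)/(q + 5)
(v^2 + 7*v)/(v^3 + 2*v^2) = (v + 7)/(v*(v + 2))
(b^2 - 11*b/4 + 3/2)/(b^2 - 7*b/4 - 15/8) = 2*(-4*b^2 + 11*b - 6)/(-8*b^2 + 14*b + 15)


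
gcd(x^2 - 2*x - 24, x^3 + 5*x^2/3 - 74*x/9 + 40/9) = x + 4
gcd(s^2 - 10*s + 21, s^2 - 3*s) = s - 3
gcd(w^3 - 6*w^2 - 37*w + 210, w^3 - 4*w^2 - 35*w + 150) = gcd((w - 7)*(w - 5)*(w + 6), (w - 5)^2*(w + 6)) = w^2 + w - 30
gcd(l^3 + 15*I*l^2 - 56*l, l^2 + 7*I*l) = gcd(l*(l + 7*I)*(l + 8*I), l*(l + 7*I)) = l^2 + 7*I*l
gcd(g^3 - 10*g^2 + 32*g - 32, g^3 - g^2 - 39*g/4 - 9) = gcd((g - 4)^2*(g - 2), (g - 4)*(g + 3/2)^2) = g - 4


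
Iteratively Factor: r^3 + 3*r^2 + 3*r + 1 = (r + 1)*(r^2 + 2*r + 1) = (r + 1)^2*(r + 1)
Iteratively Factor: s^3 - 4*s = (s)*(s^2 - 4) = s*(s + 2)*(s - 2)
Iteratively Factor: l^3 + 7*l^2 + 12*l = (l)*(l^2 + 7*l + 12) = l*(l + 3)*(l + 4)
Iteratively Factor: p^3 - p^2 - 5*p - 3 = (p + 1)*(p^2 - 2*p - 3) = (p + 1)^2*(p - 3)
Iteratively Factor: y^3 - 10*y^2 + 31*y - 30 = (y - 5)*(y^2 - 5*y + 6) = (y - 5)*(y - 3)*(y - 2)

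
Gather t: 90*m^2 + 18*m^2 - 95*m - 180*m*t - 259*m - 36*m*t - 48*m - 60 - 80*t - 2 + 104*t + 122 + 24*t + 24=108*m^2 - 402*m + t*(48 - 216*m) + 84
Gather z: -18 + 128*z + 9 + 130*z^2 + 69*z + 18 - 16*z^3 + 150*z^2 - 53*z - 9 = -16*z^3 + 280*z^2 + 144*z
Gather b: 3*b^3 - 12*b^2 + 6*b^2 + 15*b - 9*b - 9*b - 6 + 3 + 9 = 3*b^3 - 6*b^2 - 3*b + 6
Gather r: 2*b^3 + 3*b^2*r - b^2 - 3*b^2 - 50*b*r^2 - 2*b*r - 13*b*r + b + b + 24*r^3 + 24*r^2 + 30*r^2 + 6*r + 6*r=2*b^3 - 4*b^2 + 2*b + 24*r^3 + r^2*(54 - 50*b) + r*(3*b^2 - 15*b + 12)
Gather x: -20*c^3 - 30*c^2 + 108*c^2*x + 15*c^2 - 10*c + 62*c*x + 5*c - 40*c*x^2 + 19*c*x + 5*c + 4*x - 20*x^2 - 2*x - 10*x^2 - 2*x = -20*c^3 - 15*c^2 + x^2*(-40*c - 30) + x*(108*c^2 + 81*c)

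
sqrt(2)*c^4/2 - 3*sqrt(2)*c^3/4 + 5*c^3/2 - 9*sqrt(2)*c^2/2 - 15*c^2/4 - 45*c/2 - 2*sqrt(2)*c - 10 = (c - 4)*(c + 1/2)*(c + 5*sqrt(2)/2)*(sqrt(2)*c/2 + sqrt(2))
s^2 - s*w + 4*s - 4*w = (s + 4)*(s - w)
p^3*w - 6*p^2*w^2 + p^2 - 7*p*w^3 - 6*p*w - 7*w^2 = (p - 7*w)*(p + w)*(p*w + 1)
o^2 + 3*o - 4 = (o - 1)*(o + 4)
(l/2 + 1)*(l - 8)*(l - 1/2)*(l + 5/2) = l^4/2 - 2*l^3 - 117*l^2/8 - 49*l/4 + 10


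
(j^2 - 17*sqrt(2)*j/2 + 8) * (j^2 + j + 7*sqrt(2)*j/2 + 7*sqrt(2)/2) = j^4 - 5*sqrt(2)*j^3 + j^3 - 103*j^2/2 - 5*sqrt(2)*j^2 - 103*j/2 + 28*sqrt(2)*j + 28*sqrt(2)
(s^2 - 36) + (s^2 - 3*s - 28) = 2*s^2 - 3*s - 64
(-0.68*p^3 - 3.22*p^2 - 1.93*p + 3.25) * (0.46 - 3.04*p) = 2.0672*p^4 + 9.476*p^3 + 4.386*p^2 - 10.7678*p + 1.495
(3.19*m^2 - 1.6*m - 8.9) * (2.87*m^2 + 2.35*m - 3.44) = 9.1553*m^4 + 2.9045*m^3 - 40.2766*m^2 - 15.411*m + 30.616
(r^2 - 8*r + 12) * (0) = 0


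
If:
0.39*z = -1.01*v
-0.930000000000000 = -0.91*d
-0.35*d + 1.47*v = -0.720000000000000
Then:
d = 1.02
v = -0.25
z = 0.64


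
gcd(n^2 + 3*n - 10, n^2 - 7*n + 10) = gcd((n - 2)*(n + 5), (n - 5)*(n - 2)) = n - 2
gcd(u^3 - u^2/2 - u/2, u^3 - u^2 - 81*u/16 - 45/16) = 1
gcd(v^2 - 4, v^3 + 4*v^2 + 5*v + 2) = v + 2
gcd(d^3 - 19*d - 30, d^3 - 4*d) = d + 2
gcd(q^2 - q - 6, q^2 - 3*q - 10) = q + 2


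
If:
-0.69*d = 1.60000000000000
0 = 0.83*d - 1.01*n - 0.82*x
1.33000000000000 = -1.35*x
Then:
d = -2.32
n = -1.11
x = -0.99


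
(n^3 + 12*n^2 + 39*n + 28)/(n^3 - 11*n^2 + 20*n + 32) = (n^2 + 11*n + 28)/(n^2 - 12*n + 32)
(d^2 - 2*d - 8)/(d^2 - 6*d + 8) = (d + 2)/(d - 2)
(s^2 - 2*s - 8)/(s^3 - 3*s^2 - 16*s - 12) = (s - 4)/(s^2 - 5*s - 6)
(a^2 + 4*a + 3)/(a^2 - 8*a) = (a^2 + 4*a + 3)/(a*(a - 8))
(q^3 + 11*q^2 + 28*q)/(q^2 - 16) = q*(q + 7)/(q - 4)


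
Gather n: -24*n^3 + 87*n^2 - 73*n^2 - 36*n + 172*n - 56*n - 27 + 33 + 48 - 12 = -24*n^3 + 14*n^2 + 80*n + 42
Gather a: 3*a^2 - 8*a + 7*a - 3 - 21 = 3*a^2 - a - 24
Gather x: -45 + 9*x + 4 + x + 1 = 10*x - 40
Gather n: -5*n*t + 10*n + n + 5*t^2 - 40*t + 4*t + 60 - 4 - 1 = n*(11 - 5*t) + 5*t^2 - 36*t + 55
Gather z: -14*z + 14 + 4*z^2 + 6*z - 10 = 4*z^2 - 8*z + 4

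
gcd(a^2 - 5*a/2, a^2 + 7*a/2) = a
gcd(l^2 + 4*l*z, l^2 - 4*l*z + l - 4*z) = 1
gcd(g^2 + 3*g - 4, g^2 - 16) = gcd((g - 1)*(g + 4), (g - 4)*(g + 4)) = g + 4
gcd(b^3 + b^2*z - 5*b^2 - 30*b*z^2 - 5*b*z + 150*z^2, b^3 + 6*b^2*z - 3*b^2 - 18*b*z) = b + 6*z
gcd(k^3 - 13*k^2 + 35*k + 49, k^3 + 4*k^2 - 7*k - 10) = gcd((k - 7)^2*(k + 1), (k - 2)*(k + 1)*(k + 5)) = k + 1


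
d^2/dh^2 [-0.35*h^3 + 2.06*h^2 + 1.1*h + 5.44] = 4.12 - 2.1*h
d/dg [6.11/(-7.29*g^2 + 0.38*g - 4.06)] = (89.0838*g - 2.3218)/(7.29*g^2 - 0.38*g + 4.06)^2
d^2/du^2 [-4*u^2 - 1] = -8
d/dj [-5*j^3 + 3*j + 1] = 3 - 15*j^2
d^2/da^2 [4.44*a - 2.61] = 0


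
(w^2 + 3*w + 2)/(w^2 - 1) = (w + 2)/(w - 1)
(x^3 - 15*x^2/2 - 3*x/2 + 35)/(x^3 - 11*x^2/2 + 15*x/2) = (x^2 - 5*x - 14)/(x*(x - 3))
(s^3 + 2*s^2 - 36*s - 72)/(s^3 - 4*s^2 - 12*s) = (s + 6)/s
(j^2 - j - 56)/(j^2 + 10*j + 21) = (j - 8)/(j + 3)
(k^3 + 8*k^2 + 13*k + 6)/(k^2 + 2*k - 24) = (k^2 + 2*k + 1)/(k - 4)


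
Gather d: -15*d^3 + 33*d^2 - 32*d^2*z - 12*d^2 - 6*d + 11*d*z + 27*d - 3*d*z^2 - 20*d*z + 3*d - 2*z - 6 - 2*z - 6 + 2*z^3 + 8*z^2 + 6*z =-15*d^3 + d^2*(21 - 32*z) + d*(-3*z^2 - 9*z + 24) + 2*z^3 + 8*z^2 + 2*z - 12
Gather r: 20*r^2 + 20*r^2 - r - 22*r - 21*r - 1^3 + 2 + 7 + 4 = 40*r^2 - 44*r + 12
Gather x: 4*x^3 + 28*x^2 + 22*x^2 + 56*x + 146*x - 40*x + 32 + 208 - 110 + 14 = 4*x^3 + 50*x^2 + 162*x + 144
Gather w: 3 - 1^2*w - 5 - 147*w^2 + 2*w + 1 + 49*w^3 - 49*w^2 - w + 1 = 49*w^3 - 196*w^2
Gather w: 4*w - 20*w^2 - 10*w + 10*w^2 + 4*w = -10*w^2 - 2*w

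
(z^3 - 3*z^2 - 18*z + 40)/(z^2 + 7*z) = (z^3 - 3*z^2 - 18*z + 40)/(z*(z + 7))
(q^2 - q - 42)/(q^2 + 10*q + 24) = (q - 7)/(q + 4)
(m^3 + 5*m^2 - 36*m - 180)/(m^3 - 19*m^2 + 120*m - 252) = (m^2 + 11*m + 30)/(m^2 - 13*m + 42)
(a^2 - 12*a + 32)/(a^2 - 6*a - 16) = (a - 4)/(a + 2)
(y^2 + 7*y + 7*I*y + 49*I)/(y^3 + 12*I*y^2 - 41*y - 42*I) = (y + 7)/(y^2 + 5*I*y - 6)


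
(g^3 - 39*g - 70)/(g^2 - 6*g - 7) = (g^2 + 7*g + 10)/(g + 1)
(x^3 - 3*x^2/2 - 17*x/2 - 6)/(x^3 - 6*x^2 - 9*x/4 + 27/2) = 2*(x^2 - 3*x - 4)/(2*x^2 - 15*x + 18)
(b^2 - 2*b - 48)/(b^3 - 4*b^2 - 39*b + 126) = (b - 8)/(b^2 - 10*b + 21)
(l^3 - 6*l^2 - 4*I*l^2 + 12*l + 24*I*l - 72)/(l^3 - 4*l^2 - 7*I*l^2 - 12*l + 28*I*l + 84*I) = (l^2 - 4*I*l + 12)/(l^2 + l*(2 - 7*I) - 14*I)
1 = 1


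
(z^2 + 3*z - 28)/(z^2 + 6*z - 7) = (z - 4)/(z - 1)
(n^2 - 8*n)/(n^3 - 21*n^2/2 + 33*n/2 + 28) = 2*n/(2*n^2 - 5*n - 7)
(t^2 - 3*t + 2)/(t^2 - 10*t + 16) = (t - 1)/(t - 8)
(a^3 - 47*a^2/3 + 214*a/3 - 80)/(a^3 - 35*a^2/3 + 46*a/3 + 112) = (3*a - 5)/(3*a + 7)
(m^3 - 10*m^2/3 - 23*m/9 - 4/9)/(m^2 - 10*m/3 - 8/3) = (9*m^2 + 6*m + 1)/(3*(3*m + 2))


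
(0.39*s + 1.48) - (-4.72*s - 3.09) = 5.11*s + 4.57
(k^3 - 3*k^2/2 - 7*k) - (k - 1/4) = k^3 - 3*k^2/2 - 8*k + 1/4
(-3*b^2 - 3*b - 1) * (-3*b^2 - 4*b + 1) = 9*b^4 + 21*b^3 + 12*b^2 + b - 1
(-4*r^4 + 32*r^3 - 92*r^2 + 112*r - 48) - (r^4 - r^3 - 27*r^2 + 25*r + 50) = -5*r^4 + 33*r^3 - 65*r^2 + 87*r - 98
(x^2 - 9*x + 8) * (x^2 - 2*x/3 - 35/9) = x^4 - 29*x^3/3 + 91*x^2/9 + 89*x/3 - 280/9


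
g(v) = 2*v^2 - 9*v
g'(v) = 4*v - 9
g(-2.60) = 36.92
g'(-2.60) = -19.40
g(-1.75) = 21.88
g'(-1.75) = -16.00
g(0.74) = -5.56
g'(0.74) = -6.04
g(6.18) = 20.76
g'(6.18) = 15.72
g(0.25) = -2.12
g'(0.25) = -8.00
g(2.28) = -10.12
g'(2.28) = 0.12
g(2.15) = -10.10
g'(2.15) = -0.40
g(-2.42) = 33.49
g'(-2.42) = -18.68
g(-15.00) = 585.00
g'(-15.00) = -69.00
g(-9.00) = 243.00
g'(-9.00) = -45.00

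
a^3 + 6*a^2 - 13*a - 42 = (a - 3)*(a + 2)*(a + 7)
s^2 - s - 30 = (s - 6)*(s + 5)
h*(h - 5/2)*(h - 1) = h^3 - 7*h^2/2 + 5*h/2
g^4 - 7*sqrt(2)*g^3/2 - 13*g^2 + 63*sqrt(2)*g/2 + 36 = (g - 3)*(g + 3)*(g - 4*sqrt(2))*(g + sqrt(2)/2)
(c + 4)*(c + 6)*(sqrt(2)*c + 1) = sqrt(2)*c^3 + c^2 + 10*sqrt(2)*c^2 + 10*c + 24*sqrt(2)*c + 24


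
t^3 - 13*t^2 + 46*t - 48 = (t - 8)*(t - 3)*(t - 2)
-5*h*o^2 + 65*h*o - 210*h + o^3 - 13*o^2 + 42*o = (-5*h + o)*(o - 7)*(o - 6)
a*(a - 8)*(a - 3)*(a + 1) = a^4 - 10*a^3 + 13*a^2 + 24*a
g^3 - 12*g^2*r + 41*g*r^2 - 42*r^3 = (g - 7*r)*(g - 3*r)*(g - 2*r)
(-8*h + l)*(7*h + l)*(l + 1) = -56*h^2*l - 56*h^2 - h*l^2 - h*l + l^3 + l^2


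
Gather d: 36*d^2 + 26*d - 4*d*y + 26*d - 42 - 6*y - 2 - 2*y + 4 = 36*d^2 + d*(52 - 4*y) - 8*y - 40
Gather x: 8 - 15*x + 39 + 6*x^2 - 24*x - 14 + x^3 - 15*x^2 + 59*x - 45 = x^3 - 9*x^2 + 20*x - 12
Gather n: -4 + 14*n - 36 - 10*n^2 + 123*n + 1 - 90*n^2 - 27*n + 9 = -100*n^2 + 110*n - 30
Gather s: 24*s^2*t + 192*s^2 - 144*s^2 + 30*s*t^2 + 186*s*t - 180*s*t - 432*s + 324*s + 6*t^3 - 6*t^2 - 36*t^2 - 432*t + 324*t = s^2*(24*t + 48) + s*(30*t^2 + 6*t - 108) + 6*t^3 - 42*t^2 - 108*t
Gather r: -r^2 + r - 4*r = -r^2 - 3*r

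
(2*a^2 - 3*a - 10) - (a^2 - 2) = a^2 - 3*a - 8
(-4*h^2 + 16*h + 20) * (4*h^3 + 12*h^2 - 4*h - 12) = -16*h^5 + 16*h^4 + 288*h^3 + 224*h^2 - 272*h - 240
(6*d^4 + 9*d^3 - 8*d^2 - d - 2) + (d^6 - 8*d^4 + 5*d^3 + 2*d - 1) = d^6 - 2*d^4 + 14*d^3 - 8*d^2 + d - 3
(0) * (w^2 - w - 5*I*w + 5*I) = 0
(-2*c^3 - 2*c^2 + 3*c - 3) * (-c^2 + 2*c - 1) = 2*c^5 - 2*c^4 - 5*c^3 + 11*c^2 - 9*c + 3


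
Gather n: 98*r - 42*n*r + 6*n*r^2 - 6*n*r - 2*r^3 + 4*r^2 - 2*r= n*(6*r^2 - 48*r) - 2*r^3 + 4*r^2 + 96*r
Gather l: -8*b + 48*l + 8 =-8*b + 48*l + 8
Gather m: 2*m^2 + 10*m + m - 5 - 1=2*m^2 + 11*m - 6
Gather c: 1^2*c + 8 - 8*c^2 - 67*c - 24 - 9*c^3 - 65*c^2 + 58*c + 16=-9*c^3 - 73*c^2 - 8*c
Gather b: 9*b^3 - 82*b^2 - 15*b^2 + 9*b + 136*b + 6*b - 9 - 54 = 9*b^3 - 97*b^2 + 151*b - 63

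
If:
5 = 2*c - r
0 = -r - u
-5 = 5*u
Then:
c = 3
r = 1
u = -1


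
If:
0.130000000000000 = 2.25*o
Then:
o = 0.06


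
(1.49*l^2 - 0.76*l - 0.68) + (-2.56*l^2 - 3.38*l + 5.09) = -1.07*l^2 - 4.14*l + 4.41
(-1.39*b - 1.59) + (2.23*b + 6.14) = 0.84*b + 4.55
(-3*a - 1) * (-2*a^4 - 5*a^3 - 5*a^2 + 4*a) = 6*a^5 + 17*a^4 + 20*a^3 - 7*a^2 - 4*a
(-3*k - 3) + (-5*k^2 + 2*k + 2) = -5*k^2 - k - 1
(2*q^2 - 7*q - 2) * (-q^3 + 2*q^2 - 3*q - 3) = -2*q^5 + 11*q^4 - 18*q^3 + 11*q^2 + 27*q + 6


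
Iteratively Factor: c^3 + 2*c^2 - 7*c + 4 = (c + 4)*(c^2 - 2*c + 1) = (c - 1)*(c + 4)*(c - 1)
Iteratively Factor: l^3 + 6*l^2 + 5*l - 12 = (l + 4)*(l^2 + 2*l - 3) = (l + 3)*(l + 4)*(l - 1)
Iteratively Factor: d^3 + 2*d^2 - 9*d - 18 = (d - 3)*(d^2 + 5*d + 6) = (d - 3)*(d + 3)*(d + 2)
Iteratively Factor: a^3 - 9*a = (a)*(a^2 - 9) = a*(a + 3)*(a - 3)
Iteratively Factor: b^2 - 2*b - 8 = (b + 2)*(b - 4)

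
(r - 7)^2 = r^2 - 14*r + 49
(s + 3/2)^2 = s^2 + 3*s + 9/4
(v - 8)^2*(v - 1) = v^3 - 17*v^2 + 80*v - 64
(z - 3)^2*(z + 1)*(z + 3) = z^4 - 2*z^3 - 12*z^2 + 18*z + 27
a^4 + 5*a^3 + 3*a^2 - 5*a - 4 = (a - 1)*(a + 1)^2*(a + 4)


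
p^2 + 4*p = p*(p + 4)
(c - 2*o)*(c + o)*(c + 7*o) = c^3 + 6*c^2*o - 9*c*o^2 - 14*o^3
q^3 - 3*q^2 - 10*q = q*(q - 5)*(q + 2)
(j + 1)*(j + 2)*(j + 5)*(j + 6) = j^4 + 14*j^3 + 65*j^2 + 112*j + 60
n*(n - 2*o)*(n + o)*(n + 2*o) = n^4 + n^3*o - 4*n^2*o^2 - 4*n*o^3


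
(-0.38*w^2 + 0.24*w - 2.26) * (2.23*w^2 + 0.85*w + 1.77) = -0.8474*w^4 + 0.2122*w^3 - 5.5084*w^2 - 1.4962*w - 4.0002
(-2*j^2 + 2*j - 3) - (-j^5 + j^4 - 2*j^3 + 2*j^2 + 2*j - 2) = j^5 - j^4 + 2*j^3 - 4*j^2 - 1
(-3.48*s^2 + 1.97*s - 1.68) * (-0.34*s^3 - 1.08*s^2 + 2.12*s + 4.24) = 1.1832*s^5 + 3.0886*s^4 - 8.934*s^3 - 8.7644*s^2 + 4.7912*s - 7.1232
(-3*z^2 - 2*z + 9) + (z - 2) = -3*z^2 - z + 7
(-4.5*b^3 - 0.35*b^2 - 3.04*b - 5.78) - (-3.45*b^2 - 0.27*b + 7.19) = -4.5*b^3 + 3.1*b^2 - 2.77*b - 12.97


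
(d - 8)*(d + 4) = d^2 - 4*d - 32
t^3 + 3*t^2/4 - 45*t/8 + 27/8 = (t - 3/2)*(t - 3/4)*(t + 3)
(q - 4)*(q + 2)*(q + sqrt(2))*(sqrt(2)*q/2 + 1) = sqrt(2)*q^4/2 - sqrt(2)*q^3 + 2*q^3 - 3*sqrt(2)*q^2 - 4*q^2 - 16*q - 2*sqrt(2)*q - 8*sqrt(2)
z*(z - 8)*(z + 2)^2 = z^4 - 4*z^3 - 28*z^2 - 32*z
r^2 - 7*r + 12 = (r - 4)*(r - 3)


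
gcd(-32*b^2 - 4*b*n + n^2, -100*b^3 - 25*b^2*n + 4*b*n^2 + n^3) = 4*b + n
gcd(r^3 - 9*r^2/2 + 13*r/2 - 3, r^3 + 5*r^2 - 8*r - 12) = r - 2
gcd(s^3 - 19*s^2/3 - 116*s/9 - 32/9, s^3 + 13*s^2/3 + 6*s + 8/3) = s + 4/3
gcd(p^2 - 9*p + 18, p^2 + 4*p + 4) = 1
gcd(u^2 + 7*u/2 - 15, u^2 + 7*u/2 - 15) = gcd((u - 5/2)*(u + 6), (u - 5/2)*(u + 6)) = u^2 + 7*u/2 - 15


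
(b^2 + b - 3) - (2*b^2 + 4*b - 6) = -b^2 - 3*b + 3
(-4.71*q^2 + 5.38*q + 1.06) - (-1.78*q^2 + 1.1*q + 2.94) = -2.93*q^2 + 4.28*q - 1.88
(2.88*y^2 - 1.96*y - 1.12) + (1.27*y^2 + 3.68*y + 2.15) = 4.15*y^2 + 1.72*y + 1.03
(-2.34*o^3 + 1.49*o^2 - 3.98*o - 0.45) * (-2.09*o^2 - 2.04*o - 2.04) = 4.8906*o^5 + 1.6595*o^4 + 10.0522*o^3 + 6.0201*o^2 + 9.0372*o + 0.918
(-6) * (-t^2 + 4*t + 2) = 6*t^2 - 24*t - 12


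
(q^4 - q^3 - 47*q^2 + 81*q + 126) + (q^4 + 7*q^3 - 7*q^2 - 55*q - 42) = 2*q^4 + 6*q^3 - 54*q^2 + 26*q + 84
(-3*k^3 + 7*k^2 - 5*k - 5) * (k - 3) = -3*k^4 + 16*k^3 - 26*k^2 + 10*k + 15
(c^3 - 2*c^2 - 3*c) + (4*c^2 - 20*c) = c^3 + 2*c^2 - 23*c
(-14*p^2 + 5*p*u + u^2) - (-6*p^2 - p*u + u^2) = -8*p^2 + 6*p*u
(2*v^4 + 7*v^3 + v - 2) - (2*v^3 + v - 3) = 2*v^4 + 5*v^3 + 1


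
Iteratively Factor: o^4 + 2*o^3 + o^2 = (o + 1)*(o^3 + o^2) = (o + 1)^2*(o^2) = o*(o + 1)^2*(o)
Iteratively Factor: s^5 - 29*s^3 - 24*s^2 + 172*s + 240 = (s - 5)*(s^4 + 5*s^3 - 4*s^2 - 44*s - 48) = (s - 5)*(s + 2)*(s^3 + 3*s^2 - 10*s - 24) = (s - 5)*(s + 2)*(s + 4)*(s^2 - s - 6) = (s - 5)*(s + 2)^2*(s + 4)*(s - 3)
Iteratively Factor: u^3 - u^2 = (u)*(u^2 - u) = u^2*(u - 1)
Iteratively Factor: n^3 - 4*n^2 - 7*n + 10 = (n - 1)*(n^2 - 3*n - 10) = (n - 1)*(n + 2)*(n - 5)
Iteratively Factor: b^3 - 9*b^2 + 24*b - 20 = (b - 2)*(b^2 - 7*b + 10) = (b - 5)*(b - 2)*(b - 2)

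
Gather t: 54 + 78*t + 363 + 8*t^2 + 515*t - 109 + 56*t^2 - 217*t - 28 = 64*t^2 + 376*t + 280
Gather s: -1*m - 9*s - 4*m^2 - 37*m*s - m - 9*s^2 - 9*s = -4*m^2 - 2*m - 9*s^2 + s*(-37*m - 18)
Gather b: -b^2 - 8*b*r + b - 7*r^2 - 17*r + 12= -b^2 + b*(1 - 8*r) - 7*r^2 - 17*r + 12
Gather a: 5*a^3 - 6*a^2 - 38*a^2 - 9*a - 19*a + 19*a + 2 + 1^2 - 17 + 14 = 5*a^3 - 44*a^2 - 9*a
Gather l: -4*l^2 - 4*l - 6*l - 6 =-4*l^2 - 10*l - 6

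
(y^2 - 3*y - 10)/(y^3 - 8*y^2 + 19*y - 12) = (y^2 - 3*y - 10)/(y^3 - 8*y^2 + 19*y - 12)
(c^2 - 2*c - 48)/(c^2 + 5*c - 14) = (c^2 - 2*c - 48)/(c^2 + 5*c - 14)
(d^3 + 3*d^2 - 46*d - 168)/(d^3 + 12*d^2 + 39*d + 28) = (d^2 - d - 42)/(d^2 + 8*d + 7)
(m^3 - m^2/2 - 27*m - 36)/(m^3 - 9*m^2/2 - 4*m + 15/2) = (m^2 - 2*m - 24)/(m^2 - 6*m + 5)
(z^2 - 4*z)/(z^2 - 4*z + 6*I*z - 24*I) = z/(z + 6*I)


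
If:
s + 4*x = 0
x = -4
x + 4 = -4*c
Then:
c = 0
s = 16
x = -4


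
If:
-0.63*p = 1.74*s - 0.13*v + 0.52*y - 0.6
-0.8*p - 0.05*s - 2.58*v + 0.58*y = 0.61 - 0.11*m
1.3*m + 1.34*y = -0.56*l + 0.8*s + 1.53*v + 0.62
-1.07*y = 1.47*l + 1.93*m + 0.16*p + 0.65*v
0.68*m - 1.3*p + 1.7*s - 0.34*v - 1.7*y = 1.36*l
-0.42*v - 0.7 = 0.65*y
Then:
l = 0.29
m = 0.28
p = 1.01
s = 0.12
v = -0.68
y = -0.64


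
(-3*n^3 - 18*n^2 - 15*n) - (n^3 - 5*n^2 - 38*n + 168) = -4*n^3 - 13*n^2 + 23*n - 168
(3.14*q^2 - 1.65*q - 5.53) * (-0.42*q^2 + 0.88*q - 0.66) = -1.3188*q^4 + 3.4562*q^3 - 1.2018*q^2 - 3.7774*q + 3.6498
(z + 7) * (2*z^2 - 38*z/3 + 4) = 2*z^3 + 4*z^2/3 - 254*z/3 + 28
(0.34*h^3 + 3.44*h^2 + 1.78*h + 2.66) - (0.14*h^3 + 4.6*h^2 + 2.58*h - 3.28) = 0.2*h^3 - 1.16*h^2 - 0.8*h + 5.94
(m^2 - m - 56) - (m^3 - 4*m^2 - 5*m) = -m^3 + 5*m^2 + 4*m - 56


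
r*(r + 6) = r^2 + 6*r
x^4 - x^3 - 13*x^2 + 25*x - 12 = (x - 3)*(x - 1)^2*(x + 4)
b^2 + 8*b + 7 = (b + 1)*(b + 7)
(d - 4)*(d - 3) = d^2 - 7*d + 12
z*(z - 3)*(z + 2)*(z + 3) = z^4 + 2*z^3 - 9*z^2 - 18*z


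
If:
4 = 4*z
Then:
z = 1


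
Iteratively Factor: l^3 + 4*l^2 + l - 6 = (l + 3)*(l^2 + l - 2) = (l + 2)*(l + 3)*(l - 1)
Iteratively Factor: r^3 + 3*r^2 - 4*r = (r - 1)*(r^2 + 4*r) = (r - 1)*(r + 4)*(r)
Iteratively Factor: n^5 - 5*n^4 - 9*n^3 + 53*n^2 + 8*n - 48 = (n - 4)*(n^4 - n^3 - 13*n^2 + n + 12) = (n - 4)^2*(n^3 + 3*n^2 - n - 3) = (n - 4)^2*(n + 1)*(n^2 + 2*n - 3) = (n - 4)^2*(n + 1)*(n + 3)*(n - 1)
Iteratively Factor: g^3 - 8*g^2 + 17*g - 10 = (g - 1)*(g^2 - 7*g + 10) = (g - 2)*(g - 1)*(g - 5)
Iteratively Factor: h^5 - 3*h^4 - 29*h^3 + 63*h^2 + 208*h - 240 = (h - 1)*(h^4 - 2*h^3 - 31*h^2 + 32*h + 240) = (h - 1)*(h + 4)*(h^3 - 6*h^2 - 7*h + 60) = (h - 5)*(h - 1)*(h + 4)*(h^2 - h - 12) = (h - 5)*(h - 1)*(h + 3)*(h + 4)*(h - 4)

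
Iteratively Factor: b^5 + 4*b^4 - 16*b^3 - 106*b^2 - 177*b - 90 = (b + 1)*(b^4 + 3*b^3 - 19*b^2 - 87*b - 90) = (b - 5)*(b + 1)*(b^3 + 8*b^2 + 21*b + 18) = (b - 5)*(b + 1)*(b + 3)*(b^2 + 5*b + 6) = (b - 5)*(b + 1)*(b + 2)*(b + 3)*(b + 3)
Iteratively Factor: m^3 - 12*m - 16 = (m - 4)*(m^2 + 4*m + 4) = (m - 4)*(m + 2)*(m + 2)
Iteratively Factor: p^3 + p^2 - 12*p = (p + 4)*(p^2 - 3*p) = p*(p + 4)*(p - 3)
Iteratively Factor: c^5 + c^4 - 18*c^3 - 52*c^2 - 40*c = (c + 2)*(c^4 - c^3 - 16*c^2 - 20*c) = (c + 2)^2*(c^3 - 3*c^2 - 10*c) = (c - 5)*(c + 2)^2*(c^2 + 2*c) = c*(c - 5)*(c + 2)^2*(c + 2)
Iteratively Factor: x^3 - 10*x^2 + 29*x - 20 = (x - 4)*(x^2 - 6*x + 5) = (x - 5)*(x - 4)*(x - 1)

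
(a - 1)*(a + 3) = a^2 + 2*a - 3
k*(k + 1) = k^2 + k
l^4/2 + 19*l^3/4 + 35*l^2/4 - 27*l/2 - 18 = (l/2 + 1/2)*(l - 3/2)*(l + 4)*(l + 6)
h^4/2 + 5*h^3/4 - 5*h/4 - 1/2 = (h/2 + 1)*(h - 1)*(h + 1/2)*(h + 1)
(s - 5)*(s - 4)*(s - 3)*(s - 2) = s^4 - 14*s^3 + 71*s^2 - 154*s + 120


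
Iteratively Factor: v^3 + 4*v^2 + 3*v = (v + 3)*(v^2 + v) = (v + 1)*(v + 3)*(v)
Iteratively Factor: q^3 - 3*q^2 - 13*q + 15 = (q - 1)*(q^2 - 2*q - 15) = (q - 5)*(q - 1)*(q + 3)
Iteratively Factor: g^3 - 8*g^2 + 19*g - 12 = (g - 3)*(g^2 - 5*g + 4) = (g - 3)*(g - 1)*(g - 4)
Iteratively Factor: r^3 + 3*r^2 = (r + 3)*(r^2) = r*(r + 3)*(r)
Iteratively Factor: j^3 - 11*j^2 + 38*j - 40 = (j - 2)*(j^2 - 9*j + 20) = (j - 5)*(j - 2)*(j - 4)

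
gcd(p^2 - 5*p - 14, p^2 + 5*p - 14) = 1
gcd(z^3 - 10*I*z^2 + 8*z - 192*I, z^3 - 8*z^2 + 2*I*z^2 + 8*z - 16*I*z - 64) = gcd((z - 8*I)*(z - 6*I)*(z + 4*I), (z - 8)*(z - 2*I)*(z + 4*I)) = z + 4*I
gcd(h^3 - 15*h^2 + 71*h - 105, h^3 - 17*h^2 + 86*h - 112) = h - 7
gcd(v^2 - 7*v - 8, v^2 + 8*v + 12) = 1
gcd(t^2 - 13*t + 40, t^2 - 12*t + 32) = t - 8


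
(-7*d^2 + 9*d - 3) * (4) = -28*d^2 + 36*d - 12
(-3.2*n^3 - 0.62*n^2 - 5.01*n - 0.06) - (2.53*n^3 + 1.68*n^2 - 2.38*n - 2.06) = -5.73*n^3 - 2.3*n^2 - 2.63*n + 2.0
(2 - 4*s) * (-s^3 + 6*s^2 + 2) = 4*s^4 - 26*s^3 + 12*s^2 - 8*s + 4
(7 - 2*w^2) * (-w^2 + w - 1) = 2*w^4 - 2*w^3 - 5*w^2 + 7*w - 7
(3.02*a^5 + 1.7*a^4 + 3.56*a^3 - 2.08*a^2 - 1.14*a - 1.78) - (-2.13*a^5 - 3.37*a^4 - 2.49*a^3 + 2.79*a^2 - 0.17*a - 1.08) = 5.15*a^5 + 5.07*a^4 + 6.05*a^3 - 4.87*a^2 - 0.97*a - 0.7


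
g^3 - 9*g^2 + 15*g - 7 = (g - 7)*(g - 1)^2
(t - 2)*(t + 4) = t^2 + 2*t - 8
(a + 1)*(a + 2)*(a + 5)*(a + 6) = a^4 + 14*a^3 + 65*a^2 + 112*a + 60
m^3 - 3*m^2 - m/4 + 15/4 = (m - 5/2)*(m - 3/2)*(m + 1)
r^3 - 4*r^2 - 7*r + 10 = (r - 5)*(r - 1)*(r + 2)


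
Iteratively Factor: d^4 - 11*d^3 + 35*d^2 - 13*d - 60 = (d - 4)*(d^3 - 7*d^2 + 7*d + 15) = (d - 4)*(d + 1)*(d^2 - 8*d + 15) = (d - 5)*(d - 4)*(d + 1)*(d - 3)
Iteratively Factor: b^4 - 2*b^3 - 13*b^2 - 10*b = (b + 2)*(b^3 - 4*b^2 - 5*b) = (b + 1)*(b + 2)*(b^2 - 5*b) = (b - 5)*(b + 1)*(b + 2)*(b)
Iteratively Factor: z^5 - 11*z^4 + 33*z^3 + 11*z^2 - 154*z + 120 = (z - 1)*(z^4 - 10*z^3 + 23*z^2 + 34*z - 120) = (z - 3)*(z - 1)*(z^3 - 7*z^2 + 2*z + 40) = (z - 5)*(z - 3)*(z - 1)*(z^2 - 2*z - 8) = (z - 5)*(z - 3)*(z - 1)*(z + 2)*(z - 4)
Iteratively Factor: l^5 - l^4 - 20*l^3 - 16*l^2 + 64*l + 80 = (l + 2)*(l^4 - 3*l^3 - 14*l^2 + 12*l + 40) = (l + 2)^2*(l^3 - 5*l^2 - 4*l + 20) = (l - 2)*(l + 2)^2*(l^2 - 3*l - 10) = (l - 2)*(l + 2)^3*(l - 5)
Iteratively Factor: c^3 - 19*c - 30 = (c + 2)*(c^2 - 2*c - 15) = (c + 2)*(c + 3)*(c - 5)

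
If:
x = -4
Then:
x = -4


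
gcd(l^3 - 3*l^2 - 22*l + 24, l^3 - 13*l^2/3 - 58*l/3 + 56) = l^2 - 2*l - 24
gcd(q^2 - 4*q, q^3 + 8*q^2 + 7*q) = q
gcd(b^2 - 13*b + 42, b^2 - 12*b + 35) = b - 7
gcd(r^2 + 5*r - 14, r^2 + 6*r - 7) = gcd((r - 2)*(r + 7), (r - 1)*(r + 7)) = r + 7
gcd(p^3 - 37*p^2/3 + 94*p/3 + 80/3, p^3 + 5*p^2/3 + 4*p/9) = 1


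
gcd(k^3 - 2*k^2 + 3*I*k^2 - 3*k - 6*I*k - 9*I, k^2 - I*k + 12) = k + 3*I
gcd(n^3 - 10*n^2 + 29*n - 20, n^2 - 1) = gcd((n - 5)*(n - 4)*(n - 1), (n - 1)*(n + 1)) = n - 1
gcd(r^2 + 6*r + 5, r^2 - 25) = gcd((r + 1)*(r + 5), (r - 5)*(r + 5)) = r + 5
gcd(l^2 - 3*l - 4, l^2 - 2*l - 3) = l + 1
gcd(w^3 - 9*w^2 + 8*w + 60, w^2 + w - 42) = w - 6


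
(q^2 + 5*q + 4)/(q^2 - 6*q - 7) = (q + 4)/(q - 7)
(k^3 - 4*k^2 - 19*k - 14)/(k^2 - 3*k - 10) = (k^2 - 6*k - 7)/(k - 5)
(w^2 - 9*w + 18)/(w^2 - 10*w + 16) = (w^2 - 9*w + 18)/(w^2 - 10*w + 16)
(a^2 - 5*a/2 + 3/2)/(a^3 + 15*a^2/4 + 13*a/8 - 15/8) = 4*(2*a^2 - 5*a + 3)/(8*a^3 + 30*a^2 + 13*a - 15)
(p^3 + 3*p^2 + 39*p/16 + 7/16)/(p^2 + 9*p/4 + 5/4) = (16*p^2 + 32*p + 7)/(4*(4*p + 5))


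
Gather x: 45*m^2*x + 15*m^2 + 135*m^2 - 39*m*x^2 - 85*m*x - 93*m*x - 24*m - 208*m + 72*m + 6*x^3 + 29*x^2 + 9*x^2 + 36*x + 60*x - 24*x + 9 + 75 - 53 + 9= 150*m^2 - 160*m + 6*x^3 + x^2*(38 - 39*m) + x*(45*m^2 - 178*m + 72) + 40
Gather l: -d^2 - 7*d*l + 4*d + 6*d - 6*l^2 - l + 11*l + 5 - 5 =-d^2 + 10*d - 6*l^2 + l*(10 - 7*d)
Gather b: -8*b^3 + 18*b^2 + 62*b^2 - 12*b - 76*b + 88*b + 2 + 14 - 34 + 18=-8*b^3 + 80*b^2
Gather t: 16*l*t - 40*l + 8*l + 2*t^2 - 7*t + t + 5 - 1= -32*l + 2*t^2 + t*(16*l - 6) + 4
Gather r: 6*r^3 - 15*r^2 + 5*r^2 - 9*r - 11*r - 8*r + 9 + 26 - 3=6*r^3 - 10*r^2 - 28*r + 32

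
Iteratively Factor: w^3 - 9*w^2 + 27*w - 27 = (w - 3)*(w^2 - 6*w + 9) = (w - 3)^2*(w - 3)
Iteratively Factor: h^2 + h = (h)*(h + 1)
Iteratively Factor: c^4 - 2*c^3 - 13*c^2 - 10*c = (c)*(c^3 - 2*c^2 - 13*c - 10) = c*(c - 5)*(c^2 + 3*c + 2) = c*(c - 5)*(c + 2)*(c + 1)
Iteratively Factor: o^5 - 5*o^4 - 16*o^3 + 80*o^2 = (o)*(o^4 - 5*o^3 - 16*o^2 + 80*o) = o*(o - 4)*(o^3 - o^2 - 20*o) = o^2*(o - 4)*(o^2 - o - 20) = o^2*(o - 4)*(o + 4)*(o - 5)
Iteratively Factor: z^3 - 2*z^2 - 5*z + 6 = (z - 1)*(z^2 - z - 6) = (z - 3)*(z - 1)*(z + 2)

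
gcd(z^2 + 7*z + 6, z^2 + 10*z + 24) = z + 6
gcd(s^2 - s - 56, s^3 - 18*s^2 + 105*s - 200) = s - 8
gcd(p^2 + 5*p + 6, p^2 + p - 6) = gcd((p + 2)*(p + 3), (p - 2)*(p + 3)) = p + 3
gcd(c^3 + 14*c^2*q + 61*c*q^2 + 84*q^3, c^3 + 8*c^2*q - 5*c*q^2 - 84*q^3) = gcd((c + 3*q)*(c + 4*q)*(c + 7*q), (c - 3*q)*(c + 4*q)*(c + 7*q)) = c^2 + 11*c*q + 28*q^2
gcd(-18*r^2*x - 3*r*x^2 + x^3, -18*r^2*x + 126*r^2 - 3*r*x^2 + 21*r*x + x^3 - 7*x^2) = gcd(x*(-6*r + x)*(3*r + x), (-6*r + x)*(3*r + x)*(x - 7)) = -18*r^2 - 3*r*x + x^2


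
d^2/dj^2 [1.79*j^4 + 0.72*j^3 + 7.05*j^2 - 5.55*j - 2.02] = 21.48*j^2 + 4.32*j + 14.1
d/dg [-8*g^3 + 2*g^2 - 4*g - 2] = -24*g^2 + 4*g - 4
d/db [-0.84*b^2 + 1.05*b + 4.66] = 1.05 - 1.68*b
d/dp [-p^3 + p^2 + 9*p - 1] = -3*p^2 + 2*p + 9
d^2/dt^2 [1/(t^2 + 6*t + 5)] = 2*(-t^2 - 6*t + 4*(t + 3)^2 - 5)/(t^2 + 6*t + 5)^3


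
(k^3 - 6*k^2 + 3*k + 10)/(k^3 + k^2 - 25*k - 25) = (k - 2)/(k + 5)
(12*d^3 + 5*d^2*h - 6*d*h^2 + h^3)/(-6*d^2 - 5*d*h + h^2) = (-12*d^2 + 7*d*h - h^2)/(6*d - h)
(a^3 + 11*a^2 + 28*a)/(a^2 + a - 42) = a*(a + 4)/(a - 6)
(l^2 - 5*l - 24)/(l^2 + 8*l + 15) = (l - 8)/(l + 5)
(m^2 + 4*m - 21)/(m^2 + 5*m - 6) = (m^2 + 4*m - 21)/(m^2 + 5*m - 6)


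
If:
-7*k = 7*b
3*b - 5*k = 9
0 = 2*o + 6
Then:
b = 9/8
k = -9/8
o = -3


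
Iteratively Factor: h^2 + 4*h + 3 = (h + 3)*(h + 1)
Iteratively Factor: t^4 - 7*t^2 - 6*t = (t + 1)*(t^3 - t^2 - 6*t) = (t - 3)*(t + 1)*(t^2 + 2*t) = (t - 3)*(t + 1)*(t + 2)*(t)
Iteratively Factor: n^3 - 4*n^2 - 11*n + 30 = (n - 5)*(n^2 + n - 6) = (n - 5)*(n + 3)*(n - 2)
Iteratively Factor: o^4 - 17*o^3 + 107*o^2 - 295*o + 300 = (o - 3)*(o^3 - 14*o^2 + 65*o - 100) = (o - 4)*(o - 3)*(o^2 - 10*o + 25) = (o - 5)*(o - 4)*(o - 3)*(o - 5)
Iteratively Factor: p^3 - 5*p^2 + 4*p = (p)*(p^2 - 5*p + 4) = p*(p - 1)*(p - 4)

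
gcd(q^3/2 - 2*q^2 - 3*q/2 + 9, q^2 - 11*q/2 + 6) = 1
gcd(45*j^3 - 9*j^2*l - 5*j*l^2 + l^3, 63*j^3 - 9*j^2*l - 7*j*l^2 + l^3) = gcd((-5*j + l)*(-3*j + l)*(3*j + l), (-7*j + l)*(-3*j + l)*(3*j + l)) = 9*j^2 - l^2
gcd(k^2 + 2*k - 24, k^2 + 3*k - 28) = k - 4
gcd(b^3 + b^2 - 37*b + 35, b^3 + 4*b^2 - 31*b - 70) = b^2 + 2*b - 35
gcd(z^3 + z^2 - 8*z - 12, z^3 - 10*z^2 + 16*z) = 1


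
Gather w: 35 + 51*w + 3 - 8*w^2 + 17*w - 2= -8*w^2 + 68*w + 36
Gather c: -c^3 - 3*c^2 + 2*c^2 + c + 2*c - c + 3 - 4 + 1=-c^3 - c^2 + 2*c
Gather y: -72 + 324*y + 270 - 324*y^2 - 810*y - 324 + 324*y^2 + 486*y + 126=0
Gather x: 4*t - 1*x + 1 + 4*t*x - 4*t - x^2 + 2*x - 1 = -x^2 + x*(4*t + 1)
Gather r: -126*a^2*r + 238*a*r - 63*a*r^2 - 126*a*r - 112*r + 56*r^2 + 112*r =r^2*(56 - 63*a) + r*(-126*a^2 + 112*a)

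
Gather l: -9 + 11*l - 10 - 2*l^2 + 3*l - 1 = -2*l^2 + 14*l - 20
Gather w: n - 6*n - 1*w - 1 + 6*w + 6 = -5*n + 5*w + 5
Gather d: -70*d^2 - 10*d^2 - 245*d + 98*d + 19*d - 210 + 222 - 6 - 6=-80*d^2 - 128*d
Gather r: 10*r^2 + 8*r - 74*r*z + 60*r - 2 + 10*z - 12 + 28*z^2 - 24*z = 10*r^2 + r*(68 - 74*z) + 28*z^2 - 14*z - 14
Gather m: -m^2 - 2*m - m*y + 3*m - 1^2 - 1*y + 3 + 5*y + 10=-m^2 + m*(1 - y) + 4*y + 12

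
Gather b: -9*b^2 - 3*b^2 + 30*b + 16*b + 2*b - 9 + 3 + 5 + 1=-12*b^2 + 48*b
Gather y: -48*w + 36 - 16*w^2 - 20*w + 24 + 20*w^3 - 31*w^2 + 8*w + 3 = 20*w^3 - 47*w^2 - 60*w + 63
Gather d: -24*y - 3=-24*y - 3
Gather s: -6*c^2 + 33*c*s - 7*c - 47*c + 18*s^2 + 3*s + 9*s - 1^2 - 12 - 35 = -6*c^2 - 54*c + 18*s^2 + s*(33*c + 12) - 48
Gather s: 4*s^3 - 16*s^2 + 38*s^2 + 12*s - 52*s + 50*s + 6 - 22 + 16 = 4*s^3 + 22*s^2 + 10*s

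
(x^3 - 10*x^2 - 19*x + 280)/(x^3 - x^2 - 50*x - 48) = (x^2 - 2*x - 35)/(x^2 + 7*x + 6)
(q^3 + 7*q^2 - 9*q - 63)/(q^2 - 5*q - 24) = (q^2 + 4*q - 21)/(q - 8)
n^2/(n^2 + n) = n/(n + 1)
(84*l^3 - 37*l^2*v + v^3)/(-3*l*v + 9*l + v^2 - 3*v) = (-28*l^2 + 3*l*v + v^2)/(v - 3)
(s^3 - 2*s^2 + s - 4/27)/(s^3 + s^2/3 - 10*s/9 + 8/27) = (9*s^2 - 15*s + 4)/(9*s^2 + 6*s - 8)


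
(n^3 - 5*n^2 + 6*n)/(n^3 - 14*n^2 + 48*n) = (n^2 - 5*n + 6)/(n^2 - 14*n + 48)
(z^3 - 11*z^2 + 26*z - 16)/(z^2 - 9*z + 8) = z - 2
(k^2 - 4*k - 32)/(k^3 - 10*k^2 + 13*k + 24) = (k + 4)/(k^2 - 2*k - 3)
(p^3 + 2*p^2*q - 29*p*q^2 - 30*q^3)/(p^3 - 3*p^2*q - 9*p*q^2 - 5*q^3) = (p + 6*q)/(p + q)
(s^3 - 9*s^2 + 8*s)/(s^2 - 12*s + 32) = s*(s - 1)/(s - 4)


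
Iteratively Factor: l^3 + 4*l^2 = (l)*(l^2 + 4*l) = l^2*(l + 4)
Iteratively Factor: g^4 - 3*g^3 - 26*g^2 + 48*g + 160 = (g + 2)*(g^3 - 5*g^2 - 16*g + 80) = (g - 4)*(g + 2)*(g^2 - g - 20) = (g - 5)*(g - 4)*(g + 2)*(g + 4)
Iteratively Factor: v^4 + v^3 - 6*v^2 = (v)*(v^3 + v^2 - 6*v) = v^2*(v^2 + v - 6) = v^2*(v + 3)*(v - 2)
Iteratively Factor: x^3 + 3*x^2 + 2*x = (x)*(x^2 + 3*x + 2) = x*(x + 1)*(x + 2)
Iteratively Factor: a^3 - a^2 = (a)*(a^2 - a) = a^2*(a - 1)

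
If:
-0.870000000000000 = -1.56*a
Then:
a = 0.56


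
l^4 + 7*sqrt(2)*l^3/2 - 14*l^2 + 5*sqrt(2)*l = l*(l - sqrt(2))*(l - sqrt(2)/2)*(l + 5*sqrt(2))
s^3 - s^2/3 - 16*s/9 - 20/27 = (s - 5/3)*(s + 2/3)^2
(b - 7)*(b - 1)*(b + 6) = b^3 - 2*b^2 - 41*b + 42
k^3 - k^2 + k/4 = k*(k - 1/2)^2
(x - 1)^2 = x^2 - 2*x + 1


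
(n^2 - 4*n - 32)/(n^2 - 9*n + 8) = (n + 4)/(n - 1)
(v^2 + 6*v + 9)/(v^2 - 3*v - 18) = (v + 3)/(v - 6)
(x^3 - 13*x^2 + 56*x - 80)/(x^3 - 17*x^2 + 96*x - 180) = (x^2 - 8*x + 16)/(x^2 - 12*x + 36)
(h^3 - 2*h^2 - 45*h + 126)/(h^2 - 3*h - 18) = (h^2 + 4*h - 21)/(h + 3)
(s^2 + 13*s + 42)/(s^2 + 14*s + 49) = (s + 6)/(s + 7)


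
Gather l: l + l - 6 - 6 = 2*l - 12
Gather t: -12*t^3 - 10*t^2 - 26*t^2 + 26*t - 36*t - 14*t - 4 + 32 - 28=-12*t^3 - 36*t^2 - 24*t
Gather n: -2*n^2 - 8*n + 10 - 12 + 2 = -2*n^2 - 8*n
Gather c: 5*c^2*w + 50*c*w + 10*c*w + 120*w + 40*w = 5*c^2*w + 60*c*w + 160*w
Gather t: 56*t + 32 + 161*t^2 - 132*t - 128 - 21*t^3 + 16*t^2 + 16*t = -21*t^3 + 177*t^2 - 60*t - 96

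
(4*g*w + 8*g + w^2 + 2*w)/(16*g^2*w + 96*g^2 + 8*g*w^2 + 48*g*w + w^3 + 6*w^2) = (w + 2)/(4*g*w + 24*g + w^2 + 6*w)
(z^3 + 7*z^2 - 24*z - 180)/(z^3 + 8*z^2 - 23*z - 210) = (z + 6)/(z + 7)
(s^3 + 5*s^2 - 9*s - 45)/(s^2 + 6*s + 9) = (s^2 + 2*s - 15)/(s + 3)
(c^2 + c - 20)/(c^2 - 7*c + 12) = (c + 5)/(c - 3)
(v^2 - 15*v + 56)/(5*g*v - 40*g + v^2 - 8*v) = (v - 7)/(5*g + v)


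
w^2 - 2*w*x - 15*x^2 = (w - 5*x)*(w + 3*x)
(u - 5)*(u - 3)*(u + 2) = u^3 - 6*u^2 - u + 30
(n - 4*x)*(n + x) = n^2 - 3*n*x - 4*x^2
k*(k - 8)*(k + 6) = k^3 - 2*k^2 - 48*k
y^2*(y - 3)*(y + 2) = y^4 - y^3 - 6*y^2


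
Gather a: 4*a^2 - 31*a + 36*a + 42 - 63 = 4*a^2 + 5*a - 21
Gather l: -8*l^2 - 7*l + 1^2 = -8*l^2 - 7*l + 1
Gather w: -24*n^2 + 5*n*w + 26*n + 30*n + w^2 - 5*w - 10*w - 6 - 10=-24*n^2 + 56*n + w^2 + w*(5*n - 15) - 16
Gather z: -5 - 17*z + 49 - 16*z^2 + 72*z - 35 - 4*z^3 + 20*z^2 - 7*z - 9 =-4*z^3 + 4*z^2 + 48*z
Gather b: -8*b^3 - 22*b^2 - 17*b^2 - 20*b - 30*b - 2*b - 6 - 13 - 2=-8*b^3 - 39*b^2 - 52*b - 21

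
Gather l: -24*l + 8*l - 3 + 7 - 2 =2 - 16*l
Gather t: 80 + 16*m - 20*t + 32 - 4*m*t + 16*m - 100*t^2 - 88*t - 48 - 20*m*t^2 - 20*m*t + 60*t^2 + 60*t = 32*m + t^2*(-20*m - 40) + t*(-24*m - 48) + 64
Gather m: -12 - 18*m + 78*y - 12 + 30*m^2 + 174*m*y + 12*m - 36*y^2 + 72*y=30*m^2 + m*(174*y - 6) - 36*y^2 + 150*y - 24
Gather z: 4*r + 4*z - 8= 4*r + 4*z - 8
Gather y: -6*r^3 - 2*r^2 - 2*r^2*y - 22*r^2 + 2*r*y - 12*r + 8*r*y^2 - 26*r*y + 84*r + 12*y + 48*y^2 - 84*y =-6*r^3 - 24*r^2 + 72*r + y^2*(8*r + 48) + y*(-2*r^2 - 24*r - 72)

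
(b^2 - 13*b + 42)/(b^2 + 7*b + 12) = (b^2 - 13*b + 42)/(b^2 + 7*b + 12)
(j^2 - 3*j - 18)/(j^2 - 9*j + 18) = (j + 3)/(j - 3)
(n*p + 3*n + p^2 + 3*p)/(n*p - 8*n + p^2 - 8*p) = (p + 3)/(p - 8)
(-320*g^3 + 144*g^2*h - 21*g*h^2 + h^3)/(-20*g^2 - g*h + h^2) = (64*g^2 - 16*g*h + h^2)/(4*g + h)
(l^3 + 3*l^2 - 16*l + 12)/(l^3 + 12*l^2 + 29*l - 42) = (l - 2)/(l + 7)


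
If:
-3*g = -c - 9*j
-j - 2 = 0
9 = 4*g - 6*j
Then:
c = 63/4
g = -3/4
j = -2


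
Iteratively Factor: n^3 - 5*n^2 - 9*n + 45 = (n + 3)*(n^2 - 8*n + 15) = (n - 5)*(n + 3)*(n - 3)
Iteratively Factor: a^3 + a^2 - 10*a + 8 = (a - 2)*(a^2 + 3*a - 4) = (a - 2)*(a - 1)*(a + 4)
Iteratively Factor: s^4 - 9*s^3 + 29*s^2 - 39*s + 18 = (s - 3)*(s^3 - 6*s^2 + 11*s - 6) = (s - 3)^2*(s^2 - 3*s + 2) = (s - 3)^2*(s - 2)*(s - 1)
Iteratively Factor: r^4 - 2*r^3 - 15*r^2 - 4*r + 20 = (r - 1)*(r^3 - r^2 - 16*r - 20) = (r - 5)*(r - 1)*(r^2 + 4*r + 4) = (r - 5)*(r - 1)*(r + 2)*(r + 2)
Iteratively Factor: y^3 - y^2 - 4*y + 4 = (y - 1)*(y^2 - 4) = (y - 2)*(y - 1)*(y + 2)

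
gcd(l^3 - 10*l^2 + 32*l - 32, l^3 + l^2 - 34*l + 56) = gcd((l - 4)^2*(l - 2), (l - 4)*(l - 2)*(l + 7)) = l^2 - 6*l + 8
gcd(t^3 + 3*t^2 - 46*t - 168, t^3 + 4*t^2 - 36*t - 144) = t^2 + 10*t + 24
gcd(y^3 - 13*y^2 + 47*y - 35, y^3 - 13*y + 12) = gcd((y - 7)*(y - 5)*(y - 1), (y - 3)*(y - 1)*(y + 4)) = y - 1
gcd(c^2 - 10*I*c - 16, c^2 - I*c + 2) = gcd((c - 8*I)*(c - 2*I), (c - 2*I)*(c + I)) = c - 2*I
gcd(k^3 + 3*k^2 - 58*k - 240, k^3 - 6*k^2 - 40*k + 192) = k^2 - 2*k - 48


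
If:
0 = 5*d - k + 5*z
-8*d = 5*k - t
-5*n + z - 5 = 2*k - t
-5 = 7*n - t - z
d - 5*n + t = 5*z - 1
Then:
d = -34/91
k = -55/13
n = -55/13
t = -169/7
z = -43/91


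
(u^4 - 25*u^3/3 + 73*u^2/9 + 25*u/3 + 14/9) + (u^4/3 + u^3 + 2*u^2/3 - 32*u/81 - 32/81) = 4*u^4/3 - 22*u^3/3 + 79*u^2/9 + 643*u/81 + 94/81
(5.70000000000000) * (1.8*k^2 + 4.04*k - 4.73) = 10.26*k^2 + 23.028*k - 26.961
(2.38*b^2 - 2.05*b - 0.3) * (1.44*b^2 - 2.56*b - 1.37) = 3.4272*b^4 - 9.0448*b^3 + 1.5554*b^2 + 3.5765*b + 0.411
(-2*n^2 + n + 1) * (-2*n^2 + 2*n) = 4*n^4 - 6*n^3 + 2*n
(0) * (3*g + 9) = 0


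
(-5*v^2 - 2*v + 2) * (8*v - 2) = -40*v^3 - 6*v^2 + 20*v - 4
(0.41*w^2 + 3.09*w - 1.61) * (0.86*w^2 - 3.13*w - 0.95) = 0.3526*w^4 + 1.3741*w^3 - 11.4458*w^2 + 2.1038*w + 1.5295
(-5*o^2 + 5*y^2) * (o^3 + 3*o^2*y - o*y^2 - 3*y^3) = -5*o^5 - 15*o^4*y + 10*o^3*y^2 + 30*o^2*y^3 - 5*o*y^4 - 15*y^5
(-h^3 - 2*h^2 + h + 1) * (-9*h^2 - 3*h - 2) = 9*h^5 + 21*h^4 - h^3 - 8*h^2 - 5*h - 2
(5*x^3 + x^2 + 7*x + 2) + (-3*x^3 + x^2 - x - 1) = 2*x^3 + 2*x^2 + 6*x + 1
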